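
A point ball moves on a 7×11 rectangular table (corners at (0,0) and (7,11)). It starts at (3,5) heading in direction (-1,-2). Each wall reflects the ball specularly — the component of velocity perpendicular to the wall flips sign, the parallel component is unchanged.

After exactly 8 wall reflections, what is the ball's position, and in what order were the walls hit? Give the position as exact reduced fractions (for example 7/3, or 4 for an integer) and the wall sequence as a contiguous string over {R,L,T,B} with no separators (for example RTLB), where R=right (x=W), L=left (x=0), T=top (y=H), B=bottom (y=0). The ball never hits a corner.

1. t=5/2 → B at (1/2,0); v=(-1,2)
2. t=1/2 → L at (0,1); v=(1,2)
3. t=5 → T at (5,11); v=(1,-2)
4. t=2 → R at (7,7); v=(-1,-2)
5. t=7/2 → B at (7/2,0); v=(-1,2)
6. t=7/2 → L at (0,7); v=(1,2)
7. t=2 → T at (2,11); v=(1,-2)
8. t=5 → R at (7,1); v=(-1,-2)

Final position: (7,1)
Wall sequence: BLTRBLTR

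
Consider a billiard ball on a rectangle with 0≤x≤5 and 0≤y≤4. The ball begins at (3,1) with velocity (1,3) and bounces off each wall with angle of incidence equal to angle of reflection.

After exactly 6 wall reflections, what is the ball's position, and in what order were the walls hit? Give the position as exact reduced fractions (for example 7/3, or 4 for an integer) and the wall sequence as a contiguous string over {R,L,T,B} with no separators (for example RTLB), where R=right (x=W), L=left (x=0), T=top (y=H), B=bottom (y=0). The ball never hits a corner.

Final position: (2/3,4)
Wall sequence: TRBTBT

1. t=1 → T at (4,4); v=(1,-3)
2. t=1 → R at (5,1); v=(-1,-3)
3. t=1/3 → B at (14/3,0); v=(-1,3)
4. t=4/3 → T at (10/3,4); v=(-1,-3)
5. t=4/3 → B at (2,0); v=(-1,3)
6. t=4/3 → T at (2/3,4); v=(-1,-3)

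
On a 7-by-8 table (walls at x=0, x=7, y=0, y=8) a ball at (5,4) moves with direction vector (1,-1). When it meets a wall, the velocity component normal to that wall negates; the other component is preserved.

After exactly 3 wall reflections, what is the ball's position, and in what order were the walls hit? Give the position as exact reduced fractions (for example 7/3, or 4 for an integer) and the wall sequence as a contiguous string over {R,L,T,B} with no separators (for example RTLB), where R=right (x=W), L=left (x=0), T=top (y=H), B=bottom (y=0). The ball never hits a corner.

Final position: (0,5)
Wall sequence: RBL

1. t=2 → R at (7,2); v=(-1,-1)
2. t=2 → B at (5,0); v=(-1,1)
3. t=5 → L at (0,5); v=(1,1)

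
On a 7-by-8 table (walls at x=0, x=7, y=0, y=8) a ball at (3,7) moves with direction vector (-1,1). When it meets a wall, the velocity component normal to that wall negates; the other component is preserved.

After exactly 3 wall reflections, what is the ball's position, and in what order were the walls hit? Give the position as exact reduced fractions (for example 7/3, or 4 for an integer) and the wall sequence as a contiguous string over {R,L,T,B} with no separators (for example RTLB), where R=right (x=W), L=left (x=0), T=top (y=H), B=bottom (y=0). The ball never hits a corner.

1. t=1 → T at (2,8); v=(-1,-1)
2. t=2 → L at (0,6); v=(1,-1)
3. t=6 → B at (6,0); v=(1,1)

Final position: (6,0)
Wall sequence: TLB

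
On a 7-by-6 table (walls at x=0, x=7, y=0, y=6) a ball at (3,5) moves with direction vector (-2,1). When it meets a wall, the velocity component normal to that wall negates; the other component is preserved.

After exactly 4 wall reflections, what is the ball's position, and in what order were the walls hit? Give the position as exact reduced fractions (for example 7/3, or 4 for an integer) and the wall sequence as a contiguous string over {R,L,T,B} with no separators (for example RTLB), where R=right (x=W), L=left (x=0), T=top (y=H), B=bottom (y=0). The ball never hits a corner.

1. t=1 → T at (1,6); v=(-2,-1)
2. t=1/2 → L at (0,11/2); v=(2,-1)
3. t=7/2 → R at (7,2); v=(-2,-1)
4. t=2 → B at (3,0); v=(-2,1)

Final position: (3,0)
Wall sequence: TLRB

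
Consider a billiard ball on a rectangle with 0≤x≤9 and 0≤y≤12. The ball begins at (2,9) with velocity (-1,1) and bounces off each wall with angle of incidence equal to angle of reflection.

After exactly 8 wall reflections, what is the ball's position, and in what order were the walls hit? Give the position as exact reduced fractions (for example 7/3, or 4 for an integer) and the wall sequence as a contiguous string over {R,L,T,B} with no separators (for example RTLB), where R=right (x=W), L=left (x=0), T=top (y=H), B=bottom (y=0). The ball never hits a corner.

1. t=2 → L at (0,11); v=(1,1)
2. t=1 → T at (1,12); v=(1,-1)
3. t=8 → R at (9,4); v=(-1,-1)
4. t=4 → B at (5,0); v=(-1,1)
5. t=5 → L at (0,5); v=(1,1)
6. t=7 → T at (7,12); v=(1,-1)
7. t=2 → R at (9,10); v=(-1,-1)
8. t=9 → L at (0,1); v=(1,-1)

Final position: (0,1)
Wall sequence: LTRBLTRL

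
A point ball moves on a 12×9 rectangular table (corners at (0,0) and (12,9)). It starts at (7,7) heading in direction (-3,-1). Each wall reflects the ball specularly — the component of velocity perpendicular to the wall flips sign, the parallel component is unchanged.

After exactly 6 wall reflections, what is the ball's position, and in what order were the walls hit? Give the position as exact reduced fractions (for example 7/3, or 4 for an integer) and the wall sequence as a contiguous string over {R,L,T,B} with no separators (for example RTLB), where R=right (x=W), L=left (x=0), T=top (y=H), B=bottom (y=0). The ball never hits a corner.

Final position: (7,9)
Wall sequence: LRBLRT

1. t=7/3 → L at (0,14/3); v=(3,-1)
2. t=4 → R at (12,2/3); v=(-3,-1)
3. t=2/3 → B at (10,0); v=(-3,1)
4. t=10/3 → L at (0,10/3); v=(3,1)
5. t=4 → R at (12,22/3); v=(-3,1)
6. t=5/3 → T at (7,9); v=(-3,-1)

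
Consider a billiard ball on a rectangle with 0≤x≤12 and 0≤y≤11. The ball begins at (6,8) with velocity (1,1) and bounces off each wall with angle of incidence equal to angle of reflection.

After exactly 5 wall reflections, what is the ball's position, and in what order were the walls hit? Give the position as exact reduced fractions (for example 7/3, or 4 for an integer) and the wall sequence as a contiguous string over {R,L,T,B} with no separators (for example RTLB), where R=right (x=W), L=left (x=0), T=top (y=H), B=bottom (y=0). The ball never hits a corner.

Final position: (7,11)
Wall sequence: TRBLT

1. t=3 → T at (9,11); v=(1,-1)
2. t=3 → R at (12,8); v=(-1,-1)
3. t=8 → B at (4,0); v=(-1,1)
4. t=4 → L at (0,4); v=(1,1)
5. t=7 → T at (7,11); v=(1,-1)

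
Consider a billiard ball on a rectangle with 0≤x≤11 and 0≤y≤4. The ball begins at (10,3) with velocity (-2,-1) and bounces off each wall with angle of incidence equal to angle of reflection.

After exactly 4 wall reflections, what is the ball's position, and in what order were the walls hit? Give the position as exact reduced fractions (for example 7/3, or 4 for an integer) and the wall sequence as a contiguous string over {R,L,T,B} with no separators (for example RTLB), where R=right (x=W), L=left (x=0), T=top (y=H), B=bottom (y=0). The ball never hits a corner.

1. t=3 → B at (4,0); v=(-2,1)
2. t=2 → L at (0,2); v=(2,1)
3. t=2 → T at (4,4); v=(2,-1)
4. t=7/2 → R at (11,1/2); v=(-2,-1)

Final position: (11,1/2)
Wall sequence: BLTR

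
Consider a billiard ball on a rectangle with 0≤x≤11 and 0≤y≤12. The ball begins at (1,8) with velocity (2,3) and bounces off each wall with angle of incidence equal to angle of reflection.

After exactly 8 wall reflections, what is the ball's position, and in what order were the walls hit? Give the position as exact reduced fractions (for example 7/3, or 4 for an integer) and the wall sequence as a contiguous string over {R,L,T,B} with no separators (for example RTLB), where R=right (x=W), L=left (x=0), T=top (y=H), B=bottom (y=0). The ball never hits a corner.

Final position: (25/3,12)
Wall sequence: TRBTLBRT

1. t=4/3 → T at (11/3,12); v=(2,-3)
2. t=11/3 → R at (11,1); v=(-2,-3)
3. t=1/3 → B at (31/3,0); v=(-2,3)
4. t=4 → T at (7/3,12); v=(-2,-3)
5. t=7/6 → L at (0,17/2); v=(2,-3)
6. t=17/6 → B at (17/3,0); v=(2,3)
7. t=8/3 → R at (11,8); v=(-2,3)
8. t=4/3 → T at (25/3,12); v=(-2,-3)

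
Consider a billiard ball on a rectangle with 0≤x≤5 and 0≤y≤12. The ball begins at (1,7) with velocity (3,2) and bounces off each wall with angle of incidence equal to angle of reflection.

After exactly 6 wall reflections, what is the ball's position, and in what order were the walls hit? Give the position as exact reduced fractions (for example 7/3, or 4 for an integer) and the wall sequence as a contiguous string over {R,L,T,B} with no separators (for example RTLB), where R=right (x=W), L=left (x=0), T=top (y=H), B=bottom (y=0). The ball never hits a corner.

Final position: (5,1)
Wall sequence: RTLRLR

1. t=4/3 → R at (5,29/3); v=(-3,2)
2. t=7/6 → T at (3/2,12); v=(-3,-2)
3. t=1/2 → L at (0,11); v=(3,-2)
4. t=5/3 → R at (5,23/3); v=(-3,-2)
5. t=5/3 → L at (0,13/3); v=(3,-2)
6. t=5/3 → R at (5,1); v=(-3,-2)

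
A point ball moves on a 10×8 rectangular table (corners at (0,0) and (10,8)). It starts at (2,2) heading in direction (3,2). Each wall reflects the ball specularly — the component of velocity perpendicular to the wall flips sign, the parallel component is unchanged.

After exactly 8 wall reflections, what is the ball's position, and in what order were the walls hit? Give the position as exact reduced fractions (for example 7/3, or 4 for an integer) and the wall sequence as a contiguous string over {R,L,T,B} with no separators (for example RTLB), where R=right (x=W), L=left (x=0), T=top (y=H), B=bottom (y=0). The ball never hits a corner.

Final position: (7,0)
Wall sequence: RTLBRTLB

1. t=8/3 → R at (10,22/3); v=(-3,2)
2. t=1/3 → T at (9,8); v=(-3,-2)
3. t=3 → L at (0,2); v=(3,-2)
4. t=1 → B at (3,0); v=(3,2)
5. t=7/3 → R at (10,14/3); v=(-3,2)
6. t=5/3 → T at (5,8); v=(-3,-2)
7. t=5/3 → L at (0,14/3); v=(3,-2)
8. t=7/3 → B at (7,0); v=(3,2)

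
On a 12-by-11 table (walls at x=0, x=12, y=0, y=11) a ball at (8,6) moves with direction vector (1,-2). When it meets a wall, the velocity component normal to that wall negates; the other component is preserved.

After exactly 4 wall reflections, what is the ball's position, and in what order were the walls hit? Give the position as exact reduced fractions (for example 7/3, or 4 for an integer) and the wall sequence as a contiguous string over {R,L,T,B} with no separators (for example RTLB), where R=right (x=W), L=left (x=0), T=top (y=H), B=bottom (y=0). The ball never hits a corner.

1. t=3 → B at (11,0); v=(1,2)
2. t=1 → R at (12,2); v=(-1,2)
3. t=9/2 → T at (15/2,11); v=(-1,-2)
4. t=11/2 → B at (2,0); v=(-1,2)

Final position: (2,0)
Wall sequence: BRTB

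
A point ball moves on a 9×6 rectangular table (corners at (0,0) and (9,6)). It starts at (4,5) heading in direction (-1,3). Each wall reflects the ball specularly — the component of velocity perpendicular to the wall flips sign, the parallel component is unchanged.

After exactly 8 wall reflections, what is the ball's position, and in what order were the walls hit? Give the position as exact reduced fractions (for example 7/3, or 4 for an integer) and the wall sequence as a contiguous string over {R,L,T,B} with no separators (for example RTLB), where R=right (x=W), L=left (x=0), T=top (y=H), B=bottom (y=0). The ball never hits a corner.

1. t=1/3 → T at (11/3,6); v=(-1,-3)
2. t=2 → B at (5/3,0); v=(-1,3)
3. t=5/3 → L at (0,5); v=(1,3)
4. t=1/3 → T at (1/3,6); v=(1,-3)
5. t=2 → B at (7/3,0); v=(1,3)
6. t=2 → T at (13/3,6); v=(1,-3)
7. t=2 → B at (19/3,0); v=(1,3)
8. t=2 → T at (25/3,6); v=(1,-3)

Final position: (25/3,6)
Wall sequence: TBLTBTBT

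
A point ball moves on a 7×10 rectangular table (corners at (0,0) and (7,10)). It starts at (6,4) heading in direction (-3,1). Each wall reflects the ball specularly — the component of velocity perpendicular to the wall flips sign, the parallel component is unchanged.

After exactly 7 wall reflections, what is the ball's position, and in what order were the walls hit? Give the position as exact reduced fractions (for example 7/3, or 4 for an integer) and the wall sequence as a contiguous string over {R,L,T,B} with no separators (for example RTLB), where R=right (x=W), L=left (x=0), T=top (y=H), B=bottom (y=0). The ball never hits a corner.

1. t=2 → L at (0,6); v=(3,1)
2. t=7/3 → R at (7,25/3); v=(-3,1)
3. t=5/3 → T at (2,10); v=(-3,-1)
4. t=2/3 → L at (0,28/3); v=(3,-1)
5. t=7/3 → R at (7,7); v=(-3,-1)
6. t=7/3 → L at (0,14/3); v=(3,-1)
7. t=7/3 → R at (7,7/3); v=(-3,-1)

Final position: (7,7/3)
Wall sequence: LRTLRLR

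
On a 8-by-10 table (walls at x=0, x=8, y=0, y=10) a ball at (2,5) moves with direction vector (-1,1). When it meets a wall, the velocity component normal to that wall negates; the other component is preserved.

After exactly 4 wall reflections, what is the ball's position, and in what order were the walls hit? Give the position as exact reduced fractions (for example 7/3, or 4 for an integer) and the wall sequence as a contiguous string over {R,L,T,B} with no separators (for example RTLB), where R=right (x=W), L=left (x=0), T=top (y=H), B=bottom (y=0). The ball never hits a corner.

Final position: (3,0)
Wall sequence: LTRB

1. t=2 → L at (0,7); v=(1,1)
2. t=3 → T at (3,10); v=(1,-1)
3. t=5 → R at (8,5); v=(-1,-1)
4. t=5 → B at (3,0); v=(-1,1)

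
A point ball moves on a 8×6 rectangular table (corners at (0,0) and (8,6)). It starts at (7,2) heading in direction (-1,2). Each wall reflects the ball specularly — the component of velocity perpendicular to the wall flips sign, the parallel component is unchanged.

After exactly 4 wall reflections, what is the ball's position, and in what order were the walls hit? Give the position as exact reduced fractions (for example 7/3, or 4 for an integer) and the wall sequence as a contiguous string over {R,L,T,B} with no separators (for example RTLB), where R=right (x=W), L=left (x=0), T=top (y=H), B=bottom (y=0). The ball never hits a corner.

Final position: (1,6)
Wall sequence: TBLT

1. t=2 → T at (5,6); v=(-1,-2)
2. t=3 → B at (2,0); v=(-1,2)
3. t=2 → L at (0,4); v=(1,2)
4. t=1 → T at (1,6); v=(1,-2)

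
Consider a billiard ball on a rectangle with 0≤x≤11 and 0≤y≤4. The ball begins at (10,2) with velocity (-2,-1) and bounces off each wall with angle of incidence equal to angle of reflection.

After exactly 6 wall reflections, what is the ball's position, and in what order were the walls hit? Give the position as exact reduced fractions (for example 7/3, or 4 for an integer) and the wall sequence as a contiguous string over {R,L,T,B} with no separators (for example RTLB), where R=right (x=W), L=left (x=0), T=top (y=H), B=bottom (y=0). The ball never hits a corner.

1. t=2 → B at (6,0); v=(-2,1)
2. t=3 → L at (0,3); v=(2,1)
3. t=1 → T at (2,4); v=(2,-1)
4. t=4 → B at (10,0); v=(2,1)
5. t=1/2 → R at (11,1/2); v=(-2,1)
6. t=7/2 → T at (4,4); v=(-2,-1)

Final position: (4,4)
Wall sequence: BLTBRT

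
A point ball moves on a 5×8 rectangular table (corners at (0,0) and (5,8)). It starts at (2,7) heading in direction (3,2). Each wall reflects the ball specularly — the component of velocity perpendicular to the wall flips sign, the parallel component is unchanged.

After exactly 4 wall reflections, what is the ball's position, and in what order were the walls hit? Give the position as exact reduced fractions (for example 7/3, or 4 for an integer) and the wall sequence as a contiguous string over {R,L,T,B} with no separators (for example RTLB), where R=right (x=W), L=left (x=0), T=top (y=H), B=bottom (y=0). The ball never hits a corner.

Final position: (5,1/3)
Wall sequence: TRLR

1. t=1/2 → T at (7/2,8); v=(3,-2)
2. t=1/2 → R at (5,7); v=(-3,-2)
3. t=5/3 → L at (0,11/3); v=(3,-2)
4. t=5/3 → R at (5,1/3); v=(-3,-2)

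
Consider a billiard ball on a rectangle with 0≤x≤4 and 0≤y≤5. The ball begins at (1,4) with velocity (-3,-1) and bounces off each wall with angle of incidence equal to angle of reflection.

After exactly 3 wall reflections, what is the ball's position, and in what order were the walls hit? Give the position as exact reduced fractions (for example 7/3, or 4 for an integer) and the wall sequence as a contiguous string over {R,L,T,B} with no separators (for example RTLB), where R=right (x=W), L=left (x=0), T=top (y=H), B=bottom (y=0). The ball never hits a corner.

1. t=1/3 → L at (0,11/3); v=(3,-1)
2. t=4/3 → R at (4,7/3); v=(-3,-1)
3. t=4/3 → L at (0,1); v=(3,-1)

Final position: (0,1)
Wall sequence: LRL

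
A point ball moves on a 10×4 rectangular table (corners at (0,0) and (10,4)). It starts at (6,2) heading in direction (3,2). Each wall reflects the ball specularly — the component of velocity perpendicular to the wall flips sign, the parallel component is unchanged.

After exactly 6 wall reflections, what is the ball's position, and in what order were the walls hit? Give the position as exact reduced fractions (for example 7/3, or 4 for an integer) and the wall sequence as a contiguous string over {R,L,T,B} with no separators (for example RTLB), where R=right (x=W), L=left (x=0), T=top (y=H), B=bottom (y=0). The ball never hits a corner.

1. t=1 → T at (9,4); v=(3,-2)
2. t=1/3 → R at (10,10/3); v=(-3,-2)
3. t=5/3 → B at (5,0); v=(-3,2)
4. t=5/3 → L at (0,10/3); v=(3,2)
5. t=1/3 → T at (1,4); v=(3,-2)
6. t=2 → B at (7,0); v=(3,2)

Final position: (7,0)
Wall sequence: TRBLTB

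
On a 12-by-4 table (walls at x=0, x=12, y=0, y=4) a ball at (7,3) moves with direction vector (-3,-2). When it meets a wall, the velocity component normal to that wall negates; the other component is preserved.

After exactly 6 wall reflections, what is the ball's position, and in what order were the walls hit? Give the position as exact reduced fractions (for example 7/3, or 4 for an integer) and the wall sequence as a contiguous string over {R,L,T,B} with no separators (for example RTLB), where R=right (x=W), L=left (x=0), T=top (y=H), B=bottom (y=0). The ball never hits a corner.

Final position: (17/2,4)
Wall sequence: BLTBRT

1. t=3/2 → B at (5/2,0); v=(-3,2)
2. t=5/6 → L at (0,5/3); v=(3,2)
3. t=7/6 → T at (7/2,4); v=(3,-2)
4. t=2 → B at (19/2,0); v=(3,2)
5. t=5/6 → R at (12,5/3); v=(-3,2)
6. t=7/6 → T at (17/2,4); v=(-3,-2)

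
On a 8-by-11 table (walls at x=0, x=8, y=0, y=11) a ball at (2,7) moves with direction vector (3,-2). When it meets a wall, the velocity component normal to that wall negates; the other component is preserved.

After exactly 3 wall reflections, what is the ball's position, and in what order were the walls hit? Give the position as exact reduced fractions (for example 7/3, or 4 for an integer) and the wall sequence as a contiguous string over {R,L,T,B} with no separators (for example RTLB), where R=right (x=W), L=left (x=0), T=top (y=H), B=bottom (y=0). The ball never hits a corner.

1. t=2 → R at (8,3); v=(-3,-2)
2. t=3/2 → B at (7/2,0); v=(-3,2)
3. t=7/6 → L at (0,7/3); v=(3,2)

Final position: (0,7/3)
Wall sequence: RBL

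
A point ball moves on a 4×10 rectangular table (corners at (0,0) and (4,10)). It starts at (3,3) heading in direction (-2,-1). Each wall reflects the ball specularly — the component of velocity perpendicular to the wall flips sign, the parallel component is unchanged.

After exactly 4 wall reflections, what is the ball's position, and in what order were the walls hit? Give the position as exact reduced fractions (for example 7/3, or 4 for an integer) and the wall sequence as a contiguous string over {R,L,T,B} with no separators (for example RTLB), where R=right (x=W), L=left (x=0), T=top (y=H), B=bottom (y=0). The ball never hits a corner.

Final position: (0,5/2)
Wall sequence: LBRL

1. t=3/2 → L at (0,3/2); v=(2,-1)
2. t=3/2 → B at (3,0); v=(2,1)
3. t=1/2 → R at (4,1/2); v=(-2,1)
4. t=2 → L at (0,5/2); v=(2,1)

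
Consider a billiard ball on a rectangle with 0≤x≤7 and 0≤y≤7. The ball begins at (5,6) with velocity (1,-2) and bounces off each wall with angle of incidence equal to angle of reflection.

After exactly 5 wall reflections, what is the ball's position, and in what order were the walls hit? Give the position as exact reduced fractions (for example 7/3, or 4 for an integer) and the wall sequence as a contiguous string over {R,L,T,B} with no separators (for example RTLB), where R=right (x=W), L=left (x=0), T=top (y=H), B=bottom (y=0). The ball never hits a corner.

Final position: (1,0)
Wall sequence: RBTLB

1. t=2 → R at (7,2); v=(-1,-2)
2. t=1 → B at (6,0); v=(-1,2)
3. t=7/2 → T at (5/2,7); v=(-1,-2)
4. t=5/2 → L at (0,2); v=(1,-2)
5. t=1 → B at (1,0); v=(1,2)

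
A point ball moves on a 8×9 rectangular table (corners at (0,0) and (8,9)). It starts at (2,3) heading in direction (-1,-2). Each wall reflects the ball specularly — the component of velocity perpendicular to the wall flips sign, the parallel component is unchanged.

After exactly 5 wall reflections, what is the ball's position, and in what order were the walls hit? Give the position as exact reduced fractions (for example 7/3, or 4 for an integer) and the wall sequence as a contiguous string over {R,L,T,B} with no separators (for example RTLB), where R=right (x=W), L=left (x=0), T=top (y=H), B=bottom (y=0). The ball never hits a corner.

Final position: (15/2,0)
Wall sequence: BLTRB

1. t=3/2 → B at (1/2,0); v=(-1,2)
2. t=1/2 → L at (0,1); v=(1,2)
3. t=4 → T at (4,9); v=(1,-2)
4. t=4 → R at (8,1); v=(-1,-2)
5. t=1/2 → B at (15/2,0); v=(-1,2)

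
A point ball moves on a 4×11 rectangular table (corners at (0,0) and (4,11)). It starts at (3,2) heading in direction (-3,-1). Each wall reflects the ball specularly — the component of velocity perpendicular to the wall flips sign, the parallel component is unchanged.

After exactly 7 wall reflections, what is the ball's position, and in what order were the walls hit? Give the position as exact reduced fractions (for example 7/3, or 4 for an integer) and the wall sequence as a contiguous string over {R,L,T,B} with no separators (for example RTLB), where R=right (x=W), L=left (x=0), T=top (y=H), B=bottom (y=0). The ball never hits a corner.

Final position: (4,17/3)
Wall sequence: LBRLRLR

1. t=1 → L at (0,1); v=(3,-1)
2. t=1 → B at (3,0); v=(3,1)
3. t=1/3 → R at (4,1/3); v=(-3,1)
4. t=4/3 → L at (0,5/3); v=(3,1)
5. t=4/3 → R at (4,3); v=(-3,1)
6. t=4/3 → L at (0,13/3); v=(3,1)
7. t=4/3 → R at (4,17/3); v=(-3,1)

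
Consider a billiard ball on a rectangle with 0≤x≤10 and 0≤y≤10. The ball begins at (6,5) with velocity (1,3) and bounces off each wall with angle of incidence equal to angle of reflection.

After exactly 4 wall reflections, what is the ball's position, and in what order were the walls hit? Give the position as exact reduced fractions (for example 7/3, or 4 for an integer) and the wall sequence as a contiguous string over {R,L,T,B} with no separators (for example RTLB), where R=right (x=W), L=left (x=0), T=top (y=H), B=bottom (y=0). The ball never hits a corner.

Final position: (17/3,10)
Wall sequence: TRBT

1. t=5/3 → T at (23/3,10); v=(1,-3)
2. t=7/3 → R at (10,3); v=(-1,-3)
3. t=1 → B at (9,0); v=(-1,3)
4. t=10/3 → T at (17/3,10); v=(-1,-3)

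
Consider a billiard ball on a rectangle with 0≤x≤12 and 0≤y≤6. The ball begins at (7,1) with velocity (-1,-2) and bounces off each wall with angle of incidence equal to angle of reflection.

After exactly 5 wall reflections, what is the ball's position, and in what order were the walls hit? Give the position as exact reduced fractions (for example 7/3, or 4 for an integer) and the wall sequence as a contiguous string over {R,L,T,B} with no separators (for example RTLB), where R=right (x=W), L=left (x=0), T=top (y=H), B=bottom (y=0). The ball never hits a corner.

Final position: (5/2,6)
Wall sequence: BTBLT

1. t=1/2 → B at (13/2,0); v=(-1,2)
2. t=3 → T at (7/2,6); v=(-1,-2)
3. t=3 → B at (1/2,0); v=(-1,2)
4. t=1/2 → L at (0,1); v=(1,2)
5. t=5/2 → T at (5/2,6); v=(1,-2)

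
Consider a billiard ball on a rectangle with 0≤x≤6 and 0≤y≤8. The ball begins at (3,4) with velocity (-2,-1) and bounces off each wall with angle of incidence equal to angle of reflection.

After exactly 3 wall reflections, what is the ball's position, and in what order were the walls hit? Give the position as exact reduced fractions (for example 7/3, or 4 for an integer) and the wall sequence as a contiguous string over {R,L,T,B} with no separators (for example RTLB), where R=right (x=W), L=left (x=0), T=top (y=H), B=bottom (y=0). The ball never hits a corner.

Final position: (6,1/2)
Wall sequence: LBR

1. t=3/2 → L at (0,5/2); v=(2,-1)
2. t=5/2 → B at (5,0); v=(2,1)
3. t=1/2 → R at (6,1/2); v=(-2,1)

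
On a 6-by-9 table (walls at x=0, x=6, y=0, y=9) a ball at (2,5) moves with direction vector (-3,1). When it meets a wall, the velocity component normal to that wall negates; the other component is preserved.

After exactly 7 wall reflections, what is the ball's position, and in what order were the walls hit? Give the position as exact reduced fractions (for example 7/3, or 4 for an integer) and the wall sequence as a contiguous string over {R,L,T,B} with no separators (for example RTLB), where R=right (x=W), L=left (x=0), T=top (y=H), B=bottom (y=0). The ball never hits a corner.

1. t=2/3 → L at (0,17/3); v=(3,1)
2. t=2 → R at (6,23/3); v=(-3,1)
3. t=4/3 → T at (2,9); v=(-3,-1)
4. t=2/3 → L at (0,25/3); v=(3,-1)
5. t=2 → R at (6,19/3); v=(-3,-1)
6. t=2 → L at (0,13/3); v=(3,-1)
7. t=2 → R at (6,7/3); v=(-3,-1)

Final position: (6,7/3)
Wall sequence: LRTLRLR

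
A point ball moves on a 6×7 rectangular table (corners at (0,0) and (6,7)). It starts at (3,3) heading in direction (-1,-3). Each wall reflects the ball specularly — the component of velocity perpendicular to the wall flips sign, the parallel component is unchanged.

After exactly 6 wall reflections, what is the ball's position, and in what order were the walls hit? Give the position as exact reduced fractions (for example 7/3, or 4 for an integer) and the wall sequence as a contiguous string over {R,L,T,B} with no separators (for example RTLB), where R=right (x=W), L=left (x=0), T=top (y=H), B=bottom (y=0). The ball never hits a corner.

1. t=1 → B at (2,0); v=(-1,3)
2. t=2 → L at (0,6); v=(1,3)
3. t=1/3 → T at (1/3,7); v=(1,-3)
4. t=7/3 → B at (8/3,0); v=(1,3)
5. t=7/3 → T at (5,7); v=(1,-3)
6. t=1 → R at (6,4); v=(-1,-3)

Final position: (6,4)
Wall sequence: BLTBTR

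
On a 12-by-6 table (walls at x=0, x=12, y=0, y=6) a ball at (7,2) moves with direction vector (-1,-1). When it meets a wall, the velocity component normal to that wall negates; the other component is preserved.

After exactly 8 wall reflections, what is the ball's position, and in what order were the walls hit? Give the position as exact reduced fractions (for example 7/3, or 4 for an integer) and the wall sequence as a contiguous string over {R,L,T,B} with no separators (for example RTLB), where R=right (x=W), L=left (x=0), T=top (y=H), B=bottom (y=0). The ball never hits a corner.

Final position: (0,5)
Wall sequence: BLTBRTBL

1. t=2 → B at (5,0); v=(-1,1)
2. t=5 → L at (0,5); v=(1,1)
3. t=1 → T at (1,6); v=(1,-1)
4. t=6 → B at (7,0); v=(1,1)
5. t=5 → R at (12,5); v=(-1,1)
6. t=1 → T at (11,6); v=(-1,-1)
7. t=6 → B at (5,0); v=(-1,1)
8. t=5 → L at (0,5); v=(1,1)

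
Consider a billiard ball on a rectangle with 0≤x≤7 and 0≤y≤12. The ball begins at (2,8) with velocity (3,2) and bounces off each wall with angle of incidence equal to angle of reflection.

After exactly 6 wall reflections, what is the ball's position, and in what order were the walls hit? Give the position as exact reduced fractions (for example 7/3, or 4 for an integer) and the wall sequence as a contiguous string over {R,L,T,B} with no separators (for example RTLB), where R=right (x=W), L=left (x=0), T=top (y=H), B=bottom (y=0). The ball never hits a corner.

Final position: (0,4/3)
Wall sequence: RTLRBL

1. t=5/3 → R at (7,34/3); v=(-3,2)
2. t=1/3 → T at (6,12); v=(-3,-2)
3. t=2 → L at (0,8); v=(3,-2)
4. t=7/3 → R at (7,10/3); v=(-3,-2)
5. t=5/3 → B at (2,0); v=(-3,2)
6. t=2/3 → L at (0,4/3); v=(3,2)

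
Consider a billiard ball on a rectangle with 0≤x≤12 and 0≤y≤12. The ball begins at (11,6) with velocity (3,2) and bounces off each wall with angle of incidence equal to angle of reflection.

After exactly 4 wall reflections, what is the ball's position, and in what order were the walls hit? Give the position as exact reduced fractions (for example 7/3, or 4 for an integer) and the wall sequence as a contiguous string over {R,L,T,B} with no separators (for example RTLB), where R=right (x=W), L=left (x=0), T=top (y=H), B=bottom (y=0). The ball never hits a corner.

1. t=1/3 → R at (12,20/3); v=(-3,2)
2. t=8/3 → T at (4,12); v=(-3,-2)
3. t=4/3 → L at (0,28/3); v=(3,-2)
4. t=4 → R at (12,4/3); v=(-3,-2)

Final position: (12,4/3)
Wall sequence: RTLR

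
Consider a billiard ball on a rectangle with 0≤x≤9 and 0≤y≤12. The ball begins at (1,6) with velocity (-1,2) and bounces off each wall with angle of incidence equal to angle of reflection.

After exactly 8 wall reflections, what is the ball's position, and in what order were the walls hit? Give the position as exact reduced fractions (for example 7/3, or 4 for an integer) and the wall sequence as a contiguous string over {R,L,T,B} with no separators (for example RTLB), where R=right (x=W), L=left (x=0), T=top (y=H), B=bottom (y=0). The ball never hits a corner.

1. t=1 → L at (0,8); v=(1,2)
2. t=2 → T at (2,12); v=(1,-2)
3. t=6 → B at (8,0); v=(1,2)
4. t=1 → R at (9,2); v=(-1,2)
5. t=5 → T at (4,12); v=(-1,-2)
6. t=4 → L at (0,4); v=(1,-2)
7. t=2 → B at (2,0); v=(1,2)
8. t=6 → T at (8,12); v=(1,-2)

Final position: (8,12)
Wall sequence: LTBRTLBT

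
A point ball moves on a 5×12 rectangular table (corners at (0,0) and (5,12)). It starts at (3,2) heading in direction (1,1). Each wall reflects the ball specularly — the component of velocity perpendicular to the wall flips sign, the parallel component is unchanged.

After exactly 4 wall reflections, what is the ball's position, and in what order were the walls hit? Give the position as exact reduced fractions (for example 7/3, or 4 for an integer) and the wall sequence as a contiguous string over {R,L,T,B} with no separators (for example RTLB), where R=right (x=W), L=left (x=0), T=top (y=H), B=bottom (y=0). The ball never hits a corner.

1. t=2 → R at (5,4); v=(-1,1)
2. t=5 → L at (0,9); v=(1,1)
3. t=3 → T at (3,12); v=(1,-1)
4. t=2 → R at (5,10); v=(-1,-1)

Final position: (5,10)
Wall sequence: RLTR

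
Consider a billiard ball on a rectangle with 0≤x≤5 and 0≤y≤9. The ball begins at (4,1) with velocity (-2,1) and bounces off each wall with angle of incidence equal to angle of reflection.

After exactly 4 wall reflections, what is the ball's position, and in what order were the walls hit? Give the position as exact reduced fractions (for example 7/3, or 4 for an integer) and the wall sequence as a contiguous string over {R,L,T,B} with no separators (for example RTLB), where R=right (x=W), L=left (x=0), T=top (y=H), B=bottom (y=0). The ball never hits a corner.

Final position: (2,9)
Wall sequence: LRLT

1. t=2 → L at (0,3); v=(2,1)
2. t=5/2 → R at (5,11/2); v=(-2,1)
3. t=5/2 → L at (0,8); v=(2,1)
4. t=1 → T at (2,9); v=(2,-1)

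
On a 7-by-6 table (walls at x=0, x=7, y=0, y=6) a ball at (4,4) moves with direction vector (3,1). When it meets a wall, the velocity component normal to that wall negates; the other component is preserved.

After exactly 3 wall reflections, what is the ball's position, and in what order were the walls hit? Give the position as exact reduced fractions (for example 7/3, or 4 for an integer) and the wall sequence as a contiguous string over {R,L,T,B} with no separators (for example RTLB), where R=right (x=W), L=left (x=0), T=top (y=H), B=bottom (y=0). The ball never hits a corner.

1. t=1 → R at (7,5); v=(-3,1)
2. t=1 → T at (4,6); v=(-3,-1)
3. t=4/3 → L at (0,14/3); v=(3,-1)

Final position: (0,14/3)
Wall sequence: RTL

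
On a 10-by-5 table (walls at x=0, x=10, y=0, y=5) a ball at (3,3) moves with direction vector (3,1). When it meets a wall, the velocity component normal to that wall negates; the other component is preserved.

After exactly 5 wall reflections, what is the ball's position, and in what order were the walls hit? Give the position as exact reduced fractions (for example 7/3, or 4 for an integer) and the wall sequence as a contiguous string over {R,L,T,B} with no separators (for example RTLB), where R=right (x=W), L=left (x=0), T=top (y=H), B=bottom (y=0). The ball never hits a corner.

Final position: (10,2)
Wall sequence: TRLBR

1. t=2 → T at (9,5); v=(3,-1)
2. t=1/3 → R at (10,14/3); v=(-3,-1)
3. t=10/3 → L at (0,4/3); v=(3,-1)
4. t=4/3 → B at (4,0); v=(3,1)
5. t=2 → R at (10,2); v=(-3,1)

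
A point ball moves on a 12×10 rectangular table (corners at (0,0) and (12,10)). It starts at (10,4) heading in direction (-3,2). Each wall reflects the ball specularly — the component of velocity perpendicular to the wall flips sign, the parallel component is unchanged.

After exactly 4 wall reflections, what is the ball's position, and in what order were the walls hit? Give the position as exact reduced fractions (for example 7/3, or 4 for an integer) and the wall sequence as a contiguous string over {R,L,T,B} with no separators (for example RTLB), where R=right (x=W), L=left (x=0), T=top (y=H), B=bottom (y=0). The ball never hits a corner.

1. t=3 → T at (1,10); v=(-3,-2)
2. t=1/3 → L at (0,28/3); v=(3,-2)
3. t=4 → R at (12,4/3); v=(-3,-2)
4. t=2/3 → B at (10,0); v=(-3,2)

Final position: (10,0)
Wall sequence: TLRB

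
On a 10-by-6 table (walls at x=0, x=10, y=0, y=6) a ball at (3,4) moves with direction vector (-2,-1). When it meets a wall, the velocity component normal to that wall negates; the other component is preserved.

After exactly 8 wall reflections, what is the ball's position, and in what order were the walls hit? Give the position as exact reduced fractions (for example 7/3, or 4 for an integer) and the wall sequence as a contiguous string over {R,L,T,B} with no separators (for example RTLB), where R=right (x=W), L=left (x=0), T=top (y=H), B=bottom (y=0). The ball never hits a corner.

Final position: (0,11/2)
Wall sequence: LBRTLBRL

1. t=3/2 → L at (0,5/2); v=(2,-1)
2. t=5/2 → B at (5,0); v=(2,1)
3. t=5/2 → R at (10,5/2); v=(-2,1)
4. t=7/2 → T at (3,6); v=(-2,-1)
5. t=3/2 → L at (0,9/2); v=(2,-1)
6. t=9/2 → B at (9,0); v=(2,1)
7. t=1/2 → R at (10,1/2); v=(-2,1)
8. t=5 → L at (0,11/2); v=(2,1)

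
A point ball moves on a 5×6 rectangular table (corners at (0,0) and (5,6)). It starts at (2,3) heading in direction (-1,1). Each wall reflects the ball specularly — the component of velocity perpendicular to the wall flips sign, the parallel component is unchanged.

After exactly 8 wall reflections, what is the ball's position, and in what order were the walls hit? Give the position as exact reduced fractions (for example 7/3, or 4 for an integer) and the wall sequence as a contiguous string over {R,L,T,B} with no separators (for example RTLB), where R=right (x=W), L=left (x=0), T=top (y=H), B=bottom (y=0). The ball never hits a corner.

1. t=2 → L at (0,5); v=(1,1)
2. t=1 → T at (1,6); v=(1,-1)
3. t=4 → R at (5,2); v=(-1,-1)
4. t=2 → B at (3,0); v=(-1,1)
5. t=3 → L at (0,3); v=(1,1)
6. t=3 → T at (3,6); v=(1,-1)
7. t=2 → R at (5,4); v=(-1,-1)
8. t=4 → B at (1,0); v=(-1,1)

Final position: (1,0)
Wall sequence: LTRBLTRB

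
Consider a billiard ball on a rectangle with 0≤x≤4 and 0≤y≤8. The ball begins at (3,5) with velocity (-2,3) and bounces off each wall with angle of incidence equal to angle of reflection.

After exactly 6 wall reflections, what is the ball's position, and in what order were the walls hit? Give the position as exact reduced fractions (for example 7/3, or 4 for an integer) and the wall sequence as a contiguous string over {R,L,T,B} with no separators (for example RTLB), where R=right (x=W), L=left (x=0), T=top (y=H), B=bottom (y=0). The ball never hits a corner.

Final position: (5/3,8)
Wall sequence: TLRBLT

1. t=1 → T at (1,8); v=(-2,-3)
2. t=1/2 → L at (0,13/2); v=(2,-3)
3. t=2 → R at (4,1/2); v=(-2,-3)
4. t=1/6 → B at (11/3,0); v=(-2,3)
5. t=11/6 → L at (0,11/2); v=(2,3)
6. t=5/6 → T at (5/3,8); v=(2,-3)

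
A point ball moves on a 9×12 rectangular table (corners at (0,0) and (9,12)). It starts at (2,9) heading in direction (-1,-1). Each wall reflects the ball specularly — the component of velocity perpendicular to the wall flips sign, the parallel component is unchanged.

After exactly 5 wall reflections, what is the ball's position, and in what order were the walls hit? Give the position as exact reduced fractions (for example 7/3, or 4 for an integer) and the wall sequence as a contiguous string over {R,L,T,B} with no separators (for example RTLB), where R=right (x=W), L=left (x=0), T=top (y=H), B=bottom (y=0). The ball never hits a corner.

1. t=2 → L at (0,7); v=(1,-1)
2. t=7 → B at (7,0); v=(1,1)
3. t=2 → R at (9,2); v=(-1,1)
4. t=9 → L at (0,11); v=(1,1)
5. t=1 → T at (1,12); v=(1,-1)

Final position: (1,12)
Wall sequence: LBRLT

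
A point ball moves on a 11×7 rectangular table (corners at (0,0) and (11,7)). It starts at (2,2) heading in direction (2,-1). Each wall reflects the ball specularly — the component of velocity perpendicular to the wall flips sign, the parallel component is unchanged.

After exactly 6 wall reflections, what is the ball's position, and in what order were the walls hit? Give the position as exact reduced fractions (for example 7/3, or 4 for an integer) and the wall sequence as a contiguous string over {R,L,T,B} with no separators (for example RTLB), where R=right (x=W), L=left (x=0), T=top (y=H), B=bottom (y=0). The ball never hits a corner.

1. t=2 → B at (6,0); v=(2,1)
2. t=5/2 → R at (11,5/2); v=(-2,1)
3. t=9/2 → T at (2,7); v=(-2,-1)
4. t=1 → L at (0,6); v=(2,-1)
5. t=11/2 → R at (11,1/2); v=(-2,-1)
6. t=1/2 → B at (10,0); v=(-2,1)

Final position: (10,0)
Wall sequence: BRTLRB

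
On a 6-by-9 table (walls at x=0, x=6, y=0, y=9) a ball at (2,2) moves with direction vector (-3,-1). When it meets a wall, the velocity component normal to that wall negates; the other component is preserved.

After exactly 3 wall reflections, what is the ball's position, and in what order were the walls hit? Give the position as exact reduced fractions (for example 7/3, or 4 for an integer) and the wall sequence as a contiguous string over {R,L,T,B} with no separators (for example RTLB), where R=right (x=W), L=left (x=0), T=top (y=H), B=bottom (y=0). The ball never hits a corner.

1. t=2/3 → L at (0,4/3); v=(3,-1)
2. t=4/3 → B at (4,0); v=(3,1)
3. t=2/3 → R at (6,2/3); v=(-3,1)

Final position: (6,2/3)
Wall sequence: LBR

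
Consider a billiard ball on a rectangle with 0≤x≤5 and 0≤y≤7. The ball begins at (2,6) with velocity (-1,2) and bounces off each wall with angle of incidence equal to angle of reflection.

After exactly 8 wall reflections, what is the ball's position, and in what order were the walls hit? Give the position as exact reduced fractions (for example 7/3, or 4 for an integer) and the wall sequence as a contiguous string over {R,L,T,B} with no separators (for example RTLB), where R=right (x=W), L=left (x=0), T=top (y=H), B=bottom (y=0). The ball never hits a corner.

Final position: (5/2,7)
Wall sequence: TLBRTBLT

1. t=1/2 → T at (3/2,7); v=(-1,-2)
2. t=3/2 → L at (0,4); v=(1,-2)
3. t=2 → B at (2,0); v=(1,2)
4. t=3 → R at (5,6); v=(-1,2)
5. t=1/2 → T at (9/2,7); v=(-1,-2)
6. t=7/2 → B at (1,0); v=(-1,2)
7. t=1 → L at (0,2); v=(1,2)
8. t=5/2 → T at (5/2,7); v=(1,-2)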